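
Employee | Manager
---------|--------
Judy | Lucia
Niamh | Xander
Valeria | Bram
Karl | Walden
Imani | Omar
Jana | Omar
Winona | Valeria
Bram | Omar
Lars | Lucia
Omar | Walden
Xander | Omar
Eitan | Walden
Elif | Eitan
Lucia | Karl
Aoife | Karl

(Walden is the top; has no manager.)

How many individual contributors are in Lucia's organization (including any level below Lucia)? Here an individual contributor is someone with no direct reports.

2

The people in Lucia's organization with no one reporting to them are Lars, Judy. That is 2.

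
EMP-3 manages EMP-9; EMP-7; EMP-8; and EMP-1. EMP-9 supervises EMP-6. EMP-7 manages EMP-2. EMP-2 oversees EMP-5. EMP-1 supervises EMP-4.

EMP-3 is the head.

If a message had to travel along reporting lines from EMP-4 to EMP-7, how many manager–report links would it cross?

EMP-4 is 2 levels below EMP-3, and EMP-7 is 1 level below EMP-3 (their lowest common manager). The shortest path runs up from EMP-4 to EMP-3 and back down to EMP-7: 2 + 1 = 3 links.

3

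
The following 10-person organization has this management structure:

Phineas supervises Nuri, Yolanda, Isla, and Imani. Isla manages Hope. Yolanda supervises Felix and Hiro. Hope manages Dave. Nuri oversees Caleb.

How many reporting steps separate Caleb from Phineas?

2

Chain from Caleb up to Phineas: Caleb → Nuri → Phineas. That is 2 steps up, so Caleb is 2 levels below Phineas.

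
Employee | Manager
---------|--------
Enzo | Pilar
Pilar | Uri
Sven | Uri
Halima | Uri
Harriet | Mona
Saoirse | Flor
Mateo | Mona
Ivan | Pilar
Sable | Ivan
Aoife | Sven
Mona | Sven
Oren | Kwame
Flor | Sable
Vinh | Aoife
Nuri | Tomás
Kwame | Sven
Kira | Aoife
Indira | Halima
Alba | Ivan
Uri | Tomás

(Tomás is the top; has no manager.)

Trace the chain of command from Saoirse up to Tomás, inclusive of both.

Saoirse -> Flor -> Sable -> Ivan -> Pilar -> Uri -> Tomás

Saoirse reports to Flor. Flor reports to Sable. Sable reports to Ivan. Ivan reports to Pilar. Pilar reports to Uri. Uri reports to Tomás. Tomás is at the top.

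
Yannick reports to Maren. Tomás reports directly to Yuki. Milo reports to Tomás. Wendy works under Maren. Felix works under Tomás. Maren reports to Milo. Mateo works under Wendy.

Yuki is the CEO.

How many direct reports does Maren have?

2

Maren directly manages Yannick, Wendy. That is 2 direct reports.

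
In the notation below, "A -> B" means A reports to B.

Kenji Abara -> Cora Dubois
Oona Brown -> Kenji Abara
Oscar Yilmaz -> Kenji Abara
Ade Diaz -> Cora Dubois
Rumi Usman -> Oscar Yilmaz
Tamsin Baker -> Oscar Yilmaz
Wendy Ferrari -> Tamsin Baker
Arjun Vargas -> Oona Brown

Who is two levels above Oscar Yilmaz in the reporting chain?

Oscar Yilmaz reports to Kenji Abara, and Kenji Abara reports to Cora Dubois. So Oscar Yilmaz's skip-level manager is Cora Dubois.

Cora Dubois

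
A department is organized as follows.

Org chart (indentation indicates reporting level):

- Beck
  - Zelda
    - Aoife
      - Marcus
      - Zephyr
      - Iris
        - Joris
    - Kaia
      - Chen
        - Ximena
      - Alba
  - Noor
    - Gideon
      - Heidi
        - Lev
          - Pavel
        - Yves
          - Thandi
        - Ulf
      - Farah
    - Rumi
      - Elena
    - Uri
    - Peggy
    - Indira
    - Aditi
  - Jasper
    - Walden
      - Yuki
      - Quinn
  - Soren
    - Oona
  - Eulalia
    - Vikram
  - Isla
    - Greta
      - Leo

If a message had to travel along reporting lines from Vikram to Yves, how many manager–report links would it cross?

Vikram is 2 levels below Beck, and Yves is 4 levels below Beck (their lowest common manager). The shortest path runs up from Vikram to Beck and back down to Yves: 2 + 4 = 6 links.

6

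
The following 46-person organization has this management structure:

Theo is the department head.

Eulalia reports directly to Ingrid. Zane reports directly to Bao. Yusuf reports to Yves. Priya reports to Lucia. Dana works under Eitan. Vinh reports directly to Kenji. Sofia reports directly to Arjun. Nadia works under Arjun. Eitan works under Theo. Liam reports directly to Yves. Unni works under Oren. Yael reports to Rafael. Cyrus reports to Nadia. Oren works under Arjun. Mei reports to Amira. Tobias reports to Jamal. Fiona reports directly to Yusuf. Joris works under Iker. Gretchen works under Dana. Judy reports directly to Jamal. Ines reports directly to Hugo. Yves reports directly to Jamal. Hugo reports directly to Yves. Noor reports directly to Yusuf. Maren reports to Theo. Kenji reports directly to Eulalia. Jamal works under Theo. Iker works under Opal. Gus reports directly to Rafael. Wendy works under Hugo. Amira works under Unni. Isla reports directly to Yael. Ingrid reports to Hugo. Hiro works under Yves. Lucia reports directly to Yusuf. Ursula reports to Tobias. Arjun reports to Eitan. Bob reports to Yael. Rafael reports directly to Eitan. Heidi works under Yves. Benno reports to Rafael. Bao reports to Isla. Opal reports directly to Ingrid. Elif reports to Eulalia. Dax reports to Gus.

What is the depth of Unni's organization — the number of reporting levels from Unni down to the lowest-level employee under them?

The longest chain under Unni runs Unni → Amira → Mei, which is 2 levels below Unni.

2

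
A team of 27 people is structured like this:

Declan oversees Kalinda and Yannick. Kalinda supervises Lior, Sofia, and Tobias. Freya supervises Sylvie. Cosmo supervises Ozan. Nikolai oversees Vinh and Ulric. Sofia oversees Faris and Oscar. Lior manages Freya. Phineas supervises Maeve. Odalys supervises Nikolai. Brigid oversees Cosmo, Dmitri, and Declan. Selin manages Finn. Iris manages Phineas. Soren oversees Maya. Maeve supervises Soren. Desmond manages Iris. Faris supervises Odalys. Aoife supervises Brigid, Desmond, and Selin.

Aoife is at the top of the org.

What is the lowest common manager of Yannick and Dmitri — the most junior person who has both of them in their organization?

Brigid

Yannick's chain of managers is Declan, Brigid, Aoife. Dmitri's chain of managers is Brigid, Aoife. The first manager that appears in both chains is Brigid.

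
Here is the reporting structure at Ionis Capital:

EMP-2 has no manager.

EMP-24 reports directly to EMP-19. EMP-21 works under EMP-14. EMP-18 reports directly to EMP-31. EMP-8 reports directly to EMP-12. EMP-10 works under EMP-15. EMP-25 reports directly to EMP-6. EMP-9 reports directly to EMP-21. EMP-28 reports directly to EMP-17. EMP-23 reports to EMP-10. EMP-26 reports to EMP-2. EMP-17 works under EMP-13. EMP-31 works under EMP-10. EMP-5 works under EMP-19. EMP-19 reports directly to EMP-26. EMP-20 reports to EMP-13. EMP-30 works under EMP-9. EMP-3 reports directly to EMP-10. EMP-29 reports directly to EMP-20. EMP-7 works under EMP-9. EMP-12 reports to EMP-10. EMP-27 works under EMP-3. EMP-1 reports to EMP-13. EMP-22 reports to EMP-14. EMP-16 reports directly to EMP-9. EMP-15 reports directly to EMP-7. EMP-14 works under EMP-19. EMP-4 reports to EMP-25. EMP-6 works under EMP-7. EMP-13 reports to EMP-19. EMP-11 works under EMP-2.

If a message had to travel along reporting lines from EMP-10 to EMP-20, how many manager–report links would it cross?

8

EMP-10 is 6 levels below EMP-19, and EMP-20 is 2 levels below EMP-19 (their lowest common manager). The shortest path runs up from EMP-10 to EMP-19 and back down to EMP-20: 6 + 2 = 8 links.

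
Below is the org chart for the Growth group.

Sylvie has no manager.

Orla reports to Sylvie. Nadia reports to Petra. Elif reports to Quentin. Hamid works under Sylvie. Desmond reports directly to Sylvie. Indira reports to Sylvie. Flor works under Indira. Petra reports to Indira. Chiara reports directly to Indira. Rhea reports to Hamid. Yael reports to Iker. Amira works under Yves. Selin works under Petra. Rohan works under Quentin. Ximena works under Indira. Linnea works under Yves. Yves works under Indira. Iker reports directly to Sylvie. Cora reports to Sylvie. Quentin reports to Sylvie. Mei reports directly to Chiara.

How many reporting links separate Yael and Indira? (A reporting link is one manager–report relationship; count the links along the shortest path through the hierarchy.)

3

Yael is 2 levels below Sylvie, and Indira is 1 level below Sylvie (their lowest common manager). The shortest path runs up from Yael to Sylvie and back down to Indira: 2 + 1 = 3 links.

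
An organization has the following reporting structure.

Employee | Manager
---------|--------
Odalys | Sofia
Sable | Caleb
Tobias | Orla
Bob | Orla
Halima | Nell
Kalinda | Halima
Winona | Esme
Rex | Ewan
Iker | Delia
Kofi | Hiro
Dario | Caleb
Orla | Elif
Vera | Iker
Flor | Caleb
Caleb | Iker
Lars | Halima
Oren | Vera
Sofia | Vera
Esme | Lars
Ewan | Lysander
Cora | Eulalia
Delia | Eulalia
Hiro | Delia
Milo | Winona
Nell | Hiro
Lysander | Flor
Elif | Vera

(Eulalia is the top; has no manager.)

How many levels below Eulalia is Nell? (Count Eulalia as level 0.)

Chain from Nell up to Eulalia: Nell → Hiro → Delia → Eulalia. That is 3 steps up, so Nell is 3 levels below Eulalia.

3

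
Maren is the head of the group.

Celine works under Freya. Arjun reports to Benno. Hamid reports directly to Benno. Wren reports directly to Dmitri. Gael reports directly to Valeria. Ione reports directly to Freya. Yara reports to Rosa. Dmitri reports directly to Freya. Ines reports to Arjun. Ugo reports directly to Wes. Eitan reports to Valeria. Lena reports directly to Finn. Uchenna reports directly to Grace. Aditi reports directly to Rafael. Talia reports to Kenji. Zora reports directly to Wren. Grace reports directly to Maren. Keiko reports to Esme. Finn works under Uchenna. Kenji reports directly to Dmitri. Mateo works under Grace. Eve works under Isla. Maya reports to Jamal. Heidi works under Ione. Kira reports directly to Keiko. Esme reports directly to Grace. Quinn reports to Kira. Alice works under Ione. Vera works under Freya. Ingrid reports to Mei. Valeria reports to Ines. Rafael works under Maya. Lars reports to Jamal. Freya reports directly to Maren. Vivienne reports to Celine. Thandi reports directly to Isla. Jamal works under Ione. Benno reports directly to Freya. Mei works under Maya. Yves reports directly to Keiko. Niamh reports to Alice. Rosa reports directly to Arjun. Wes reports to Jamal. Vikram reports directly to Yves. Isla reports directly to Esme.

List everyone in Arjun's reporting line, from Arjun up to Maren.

Arjun -> Benno -> Freya -> Maren

Arjun reports to Benno. Benno reports to Freya. Freya reports to Maren. Maren is at the top.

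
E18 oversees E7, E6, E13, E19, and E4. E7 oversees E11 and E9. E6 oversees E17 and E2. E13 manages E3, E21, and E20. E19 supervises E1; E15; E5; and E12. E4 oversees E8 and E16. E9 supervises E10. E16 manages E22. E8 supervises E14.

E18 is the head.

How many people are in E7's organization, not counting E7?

3

E7 directly manages E11, E9. E11 has no reports. Under E9: E10 (1). So E7's organization is 2 direct reports plus everyone under them: 1 + 2 = 3.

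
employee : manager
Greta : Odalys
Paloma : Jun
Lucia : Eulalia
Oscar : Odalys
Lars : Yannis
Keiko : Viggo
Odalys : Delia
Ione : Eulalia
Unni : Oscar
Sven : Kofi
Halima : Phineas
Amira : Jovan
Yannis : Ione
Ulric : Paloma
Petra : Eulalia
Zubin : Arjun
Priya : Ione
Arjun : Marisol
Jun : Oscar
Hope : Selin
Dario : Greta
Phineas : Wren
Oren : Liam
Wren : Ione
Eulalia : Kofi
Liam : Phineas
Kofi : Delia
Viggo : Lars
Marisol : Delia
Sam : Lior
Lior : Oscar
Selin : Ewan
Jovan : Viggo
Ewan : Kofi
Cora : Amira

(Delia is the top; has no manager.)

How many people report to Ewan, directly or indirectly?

Ewan directly manages Selin. Under Selin: Hope (1). That's 2 in total.

2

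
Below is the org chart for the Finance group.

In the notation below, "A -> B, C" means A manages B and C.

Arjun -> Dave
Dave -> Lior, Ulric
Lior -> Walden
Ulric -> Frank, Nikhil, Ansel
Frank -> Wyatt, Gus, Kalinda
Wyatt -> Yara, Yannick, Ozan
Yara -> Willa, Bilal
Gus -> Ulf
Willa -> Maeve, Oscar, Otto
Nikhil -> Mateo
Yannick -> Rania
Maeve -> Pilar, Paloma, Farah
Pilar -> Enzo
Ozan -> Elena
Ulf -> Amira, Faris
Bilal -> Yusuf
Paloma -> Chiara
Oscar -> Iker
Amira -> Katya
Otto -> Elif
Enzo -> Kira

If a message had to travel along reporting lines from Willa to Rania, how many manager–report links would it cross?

4

Willa is 2 levels below Wyatt, and Rania is 2 levels below Wyatt (their lowest common manager). The shortest path runs up from Willa to Wyatt and back down to Rania: 2 + 2 = 4 links.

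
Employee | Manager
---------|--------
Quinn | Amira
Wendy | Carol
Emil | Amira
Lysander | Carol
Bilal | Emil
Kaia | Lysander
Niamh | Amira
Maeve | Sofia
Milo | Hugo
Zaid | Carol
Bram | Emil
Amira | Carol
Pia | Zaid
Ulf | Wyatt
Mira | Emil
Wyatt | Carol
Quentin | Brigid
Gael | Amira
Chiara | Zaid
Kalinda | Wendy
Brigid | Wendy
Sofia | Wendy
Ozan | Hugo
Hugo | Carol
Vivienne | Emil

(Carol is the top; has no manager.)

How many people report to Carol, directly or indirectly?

Carol directly manages Wyatt, Amira, Wendy, Zaid, Lysander, Hugo. Under Wyatt: Ulf (1). Under Amira: Gael, Niamh, Quinn, Emil, Vivienne, Bilal, Mira, Bram (8). Under Wendy: Kalinda, Brigid, Quentin, Sofia, Maeve (5). Under Zaid: Chiara, Pia (2). Under Lysander: Kaia (1). Under Hugo: Ozan, Milo (2). So Carol's organization is 6 direct reports plus everyone under them: 2 + 9 + 6 + 3 + 2 + 3 = 25.

25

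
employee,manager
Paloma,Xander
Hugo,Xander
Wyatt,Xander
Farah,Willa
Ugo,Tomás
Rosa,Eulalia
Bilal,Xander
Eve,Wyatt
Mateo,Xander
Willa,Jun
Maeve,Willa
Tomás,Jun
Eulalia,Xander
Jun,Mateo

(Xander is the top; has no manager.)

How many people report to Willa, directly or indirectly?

2

Willa directly manages Maeve, Farah. Maeve has no reports. Farah has no reports. So Willa's organization is 2 direct reports plus everyone under them: 1 + 1 = 2.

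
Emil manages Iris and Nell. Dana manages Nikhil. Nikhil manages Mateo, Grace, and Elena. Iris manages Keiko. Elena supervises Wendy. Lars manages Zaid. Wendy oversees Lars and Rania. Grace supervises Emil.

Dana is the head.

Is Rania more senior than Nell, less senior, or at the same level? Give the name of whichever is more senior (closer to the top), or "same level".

same level

Both Rania and Nell are 4 levels below Dana.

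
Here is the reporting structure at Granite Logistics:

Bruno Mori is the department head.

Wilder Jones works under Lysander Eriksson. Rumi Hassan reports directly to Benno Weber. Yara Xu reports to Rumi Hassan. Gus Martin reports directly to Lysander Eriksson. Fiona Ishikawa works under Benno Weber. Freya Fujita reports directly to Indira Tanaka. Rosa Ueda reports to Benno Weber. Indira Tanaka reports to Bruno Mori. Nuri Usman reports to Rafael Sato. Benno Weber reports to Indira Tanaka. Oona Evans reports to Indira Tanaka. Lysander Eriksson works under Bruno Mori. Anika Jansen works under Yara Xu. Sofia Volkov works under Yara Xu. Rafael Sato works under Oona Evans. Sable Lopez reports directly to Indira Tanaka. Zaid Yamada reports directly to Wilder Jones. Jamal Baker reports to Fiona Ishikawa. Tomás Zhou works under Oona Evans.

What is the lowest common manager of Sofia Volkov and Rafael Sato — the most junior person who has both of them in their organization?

Sofia Volkov's chain of managers is Yara Xu, Rumi Hassan, Benno Weber, Indira Tanaka, Bruno Mori. Rafael Sato's chain of managers is Oona Evans, Indira Tanaka, Bruno Mori. The first manager that appears in both chains is Indira Tanaka.

Indira Tanaka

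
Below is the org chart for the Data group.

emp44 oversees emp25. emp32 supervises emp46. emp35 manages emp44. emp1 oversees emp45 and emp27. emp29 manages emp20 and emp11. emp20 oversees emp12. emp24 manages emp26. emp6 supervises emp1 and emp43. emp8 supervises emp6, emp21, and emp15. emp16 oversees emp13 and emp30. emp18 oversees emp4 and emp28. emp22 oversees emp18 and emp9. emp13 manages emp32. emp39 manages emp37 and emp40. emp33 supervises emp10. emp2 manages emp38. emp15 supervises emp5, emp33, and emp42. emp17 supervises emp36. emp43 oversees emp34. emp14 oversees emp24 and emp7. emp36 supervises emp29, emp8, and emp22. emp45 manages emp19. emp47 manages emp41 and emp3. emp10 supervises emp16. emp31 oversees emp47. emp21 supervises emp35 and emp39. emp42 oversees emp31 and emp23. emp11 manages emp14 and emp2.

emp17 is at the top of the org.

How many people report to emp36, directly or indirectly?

emp36 directly manages emp29, emp8, emp22. Under emp29: emp20, emp12, emp11, emp2, emp38, emp14, emp7, emp24, emp26 (9). Under emp8: emp21, emp39, emp40, emp37, emp35, emp44, emp25, emp6, emp1, emp27, emp45, emp19, emp43, emp34, emp15, emp42, emp23, emp31, emp47, emp3, emp41, emp33, emp10, emp16, emp30, emp13, emp32, emp46, emp5 (29). Under emp22: emp9, emp18, emp28, emp4 (4). So emp36's organization is 3 direct reports plus everyone under them: 10 + 30 + 5 = 45.

45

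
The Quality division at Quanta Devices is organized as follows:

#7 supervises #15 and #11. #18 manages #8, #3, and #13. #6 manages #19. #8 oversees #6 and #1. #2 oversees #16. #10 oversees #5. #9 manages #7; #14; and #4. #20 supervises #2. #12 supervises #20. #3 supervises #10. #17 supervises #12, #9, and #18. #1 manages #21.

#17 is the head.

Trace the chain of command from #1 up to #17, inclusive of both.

#1 -> #8 -> #18 -> #17

#1 reports to #8. #8 reports to #18. #18 reports to #17. #17 is at the top.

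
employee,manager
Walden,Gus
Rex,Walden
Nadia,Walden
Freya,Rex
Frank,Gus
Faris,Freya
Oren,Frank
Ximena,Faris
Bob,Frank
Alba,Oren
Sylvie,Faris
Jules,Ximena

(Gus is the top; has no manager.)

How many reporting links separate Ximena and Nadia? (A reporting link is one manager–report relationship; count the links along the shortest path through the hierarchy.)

5

Ximena is 4 levels below Walden, and Nadia is 1 level below Walden (their lowest common manager). The shortest path runs up from Ximena to Walden and back down to Nadia: 4 + 1 = 5 links.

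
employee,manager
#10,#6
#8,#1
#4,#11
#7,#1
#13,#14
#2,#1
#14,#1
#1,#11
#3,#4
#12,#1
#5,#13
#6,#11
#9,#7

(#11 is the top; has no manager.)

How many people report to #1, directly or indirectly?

#1 directly manages #14, #8, #12, #7, #2. Under #14: #13, #5 (2). #8 has no reports. #12 has no reports. Under #7: #9 (1). #2 has no reports. So #1's organization is 5 direct reports plus everyone under them: 3 + 1 + 1 + 2 + 1 = 8.

8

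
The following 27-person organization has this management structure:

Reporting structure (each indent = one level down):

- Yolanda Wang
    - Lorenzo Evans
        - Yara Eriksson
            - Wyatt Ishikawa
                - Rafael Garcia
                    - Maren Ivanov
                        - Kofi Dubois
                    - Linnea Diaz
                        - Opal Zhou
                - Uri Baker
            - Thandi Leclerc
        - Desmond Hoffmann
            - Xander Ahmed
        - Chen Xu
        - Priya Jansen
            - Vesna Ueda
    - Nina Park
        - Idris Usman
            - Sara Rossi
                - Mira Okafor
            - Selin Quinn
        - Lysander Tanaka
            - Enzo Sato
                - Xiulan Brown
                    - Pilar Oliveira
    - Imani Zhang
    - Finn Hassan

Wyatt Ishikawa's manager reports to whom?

Wyatt Ishikawa reports to Yara Eriksson, and Yara Eriksson reports to Lorenzo Evans. So Wyatt Ishikawa's skip-level manager is Lorenzo Evans.

Lorenzo Evans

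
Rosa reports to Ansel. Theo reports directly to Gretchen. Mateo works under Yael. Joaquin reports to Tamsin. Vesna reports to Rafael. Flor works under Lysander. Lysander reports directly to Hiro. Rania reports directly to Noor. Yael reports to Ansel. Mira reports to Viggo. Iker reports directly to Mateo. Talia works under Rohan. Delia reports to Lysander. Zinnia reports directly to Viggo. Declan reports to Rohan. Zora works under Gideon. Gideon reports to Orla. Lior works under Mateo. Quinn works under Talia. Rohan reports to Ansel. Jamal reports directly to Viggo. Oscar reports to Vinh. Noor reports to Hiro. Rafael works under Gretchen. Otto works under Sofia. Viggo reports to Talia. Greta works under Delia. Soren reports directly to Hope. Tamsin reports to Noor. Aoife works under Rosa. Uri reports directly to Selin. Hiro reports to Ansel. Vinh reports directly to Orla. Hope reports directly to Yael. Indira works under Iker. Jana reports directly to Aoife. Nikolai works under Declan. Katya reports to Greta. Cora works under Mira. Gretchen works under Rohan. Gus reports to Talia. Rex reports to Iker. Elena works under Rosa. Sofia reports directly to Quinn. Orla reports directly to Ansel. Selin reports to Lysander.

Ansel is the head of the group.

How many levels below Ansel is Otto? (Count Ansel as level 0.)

5

Chain from Otto up to Ansel: Otto → Sofia → Quinn → Talia → Rohan → Ansel. That is 5 steps up, so Otto is 5 levels below Ansel.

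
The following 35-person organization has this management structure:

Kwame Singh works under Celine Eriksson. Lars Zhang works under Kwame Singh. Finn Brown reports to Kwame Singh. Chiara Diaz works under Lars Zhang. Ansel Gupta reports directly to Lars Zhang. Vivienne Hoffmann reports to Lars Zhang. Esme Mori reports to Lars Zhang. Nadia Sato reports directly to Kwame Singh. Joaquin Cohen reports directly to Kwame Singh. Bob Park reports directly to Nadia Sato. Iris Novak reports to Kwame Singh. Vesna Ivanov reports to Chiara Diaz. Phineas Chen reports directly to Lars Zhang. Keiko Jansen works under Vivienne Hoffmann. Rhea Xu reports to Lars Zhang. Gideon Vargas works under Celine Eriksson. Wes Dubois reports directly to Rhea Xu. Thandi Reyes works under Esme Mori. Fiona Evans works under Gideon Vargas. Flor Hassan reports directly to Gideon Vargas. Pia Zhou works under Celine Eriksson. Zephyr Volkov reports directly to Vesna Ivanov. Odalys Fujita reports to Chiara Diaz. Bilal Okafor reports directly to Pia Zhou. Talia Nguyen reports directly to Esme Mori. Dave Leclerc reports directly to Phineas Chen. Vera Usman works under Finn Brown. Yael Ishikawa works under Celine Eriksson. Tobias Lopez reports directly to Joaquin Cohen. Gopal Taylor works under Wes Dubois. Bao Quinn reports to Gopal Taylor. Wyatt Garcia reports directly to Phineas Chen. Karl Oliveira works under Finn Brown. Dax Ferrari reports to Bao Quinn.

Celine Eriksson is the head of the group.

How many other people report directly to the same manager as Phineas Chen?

Phineas Chen reports to Lars Zhang. Lars Zhang's other direct reports are Chiara Diaz, Ansel Gupta, Vivienne Hoffmann, Esme Mori, Rhea Xu — 5 peers.

5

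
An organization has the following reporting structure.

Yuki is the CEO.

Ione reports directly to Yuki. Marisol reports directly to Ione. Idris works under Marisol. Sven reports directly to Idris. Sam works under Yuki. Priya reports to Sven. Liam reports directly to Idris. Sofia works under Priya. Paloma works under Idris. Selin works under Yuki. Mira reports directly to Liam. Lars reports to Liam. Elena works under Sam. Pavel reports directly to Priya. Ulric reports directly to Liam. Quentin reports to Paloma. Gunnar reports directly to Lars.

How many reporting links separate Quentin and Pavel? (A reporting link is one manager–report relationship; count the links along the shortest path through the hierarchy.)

5

Quentin is 2 levels below Idris, and Pavel is 3 levels below Idris (their lowest common manager). The shortest path runs up from Quentin to Idris and back down to Pavel: 2 + 3 = 5 links.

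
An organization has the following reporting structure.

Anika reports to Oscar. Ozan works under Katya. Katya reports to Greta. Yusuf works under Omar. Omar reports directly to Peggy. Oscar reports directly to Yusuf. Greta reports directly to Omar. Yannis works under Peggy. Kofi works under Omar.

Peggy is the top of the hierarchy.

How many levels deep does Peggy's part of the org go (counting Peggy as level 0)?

The longest chain under Peggy runs Peggy → Omar → Yusuf → Oscar → Anika, which is 4 levels below Peggy.

4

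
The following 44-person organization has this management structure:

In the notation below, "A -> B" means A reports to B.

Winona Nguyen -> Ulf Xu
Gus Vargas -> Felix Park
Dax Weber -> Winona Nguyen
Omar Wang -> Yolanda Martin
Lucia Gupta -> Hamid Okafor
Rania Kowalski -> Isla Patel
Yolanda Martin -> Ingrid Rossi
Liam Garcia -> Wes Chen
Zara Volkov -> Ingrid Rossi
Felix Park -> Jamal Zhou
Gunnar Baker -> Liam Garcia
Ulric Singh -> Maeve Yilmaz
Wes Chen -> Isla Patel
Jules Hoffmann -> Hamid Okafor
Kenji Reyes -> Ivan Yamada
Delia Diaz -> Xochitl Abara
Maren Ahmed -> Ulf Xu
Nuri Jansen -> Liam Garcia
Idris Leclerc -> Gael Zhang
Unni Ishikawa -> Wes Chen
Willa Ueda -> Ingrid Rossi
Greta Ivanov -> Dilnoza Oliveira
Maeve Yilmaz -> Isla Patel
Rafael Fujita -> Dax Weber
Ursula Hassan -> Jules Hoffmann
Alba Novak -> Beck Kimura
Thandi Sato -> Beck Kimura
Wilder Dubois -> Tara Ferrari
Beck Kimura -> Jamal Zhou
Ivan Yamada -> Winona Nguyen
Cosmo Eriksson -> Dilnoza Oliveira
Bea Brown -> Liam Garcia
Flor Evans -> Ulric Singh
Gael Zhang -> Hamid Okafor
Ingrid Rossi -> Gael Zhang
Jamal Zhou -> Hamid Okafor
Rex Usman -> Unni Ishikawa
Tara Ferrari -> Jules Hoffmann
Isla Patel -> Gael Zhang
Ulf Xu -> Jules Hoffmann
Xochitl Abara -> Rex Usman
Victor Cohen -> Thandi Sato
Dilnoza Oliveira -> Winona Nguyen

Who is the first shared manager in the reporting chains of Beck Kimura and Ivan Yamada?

Beck Kimura's chain of managers is Jamal Zhou, Hamid Okafor. Ivan Yamada's chain of managers is Winona Nguyen, Ulf Xu, Jules Hoffmann, Hamid Okafor. The first manager that appears in both chains is Hamid Okafor.

Hamid Okafor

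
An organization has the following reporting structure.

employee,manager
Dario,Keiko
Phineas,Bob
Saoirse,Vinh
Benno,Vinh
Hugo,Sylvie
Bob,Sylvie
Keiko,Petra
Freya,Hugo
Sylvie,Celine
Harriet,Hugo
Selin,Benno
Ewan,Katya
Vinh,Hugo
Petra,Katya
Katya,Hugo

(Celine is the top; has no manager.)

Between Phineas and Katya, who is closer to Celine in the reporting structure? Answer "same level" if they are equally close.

Both Phineas and Katya are 3 levels below Celine.

same level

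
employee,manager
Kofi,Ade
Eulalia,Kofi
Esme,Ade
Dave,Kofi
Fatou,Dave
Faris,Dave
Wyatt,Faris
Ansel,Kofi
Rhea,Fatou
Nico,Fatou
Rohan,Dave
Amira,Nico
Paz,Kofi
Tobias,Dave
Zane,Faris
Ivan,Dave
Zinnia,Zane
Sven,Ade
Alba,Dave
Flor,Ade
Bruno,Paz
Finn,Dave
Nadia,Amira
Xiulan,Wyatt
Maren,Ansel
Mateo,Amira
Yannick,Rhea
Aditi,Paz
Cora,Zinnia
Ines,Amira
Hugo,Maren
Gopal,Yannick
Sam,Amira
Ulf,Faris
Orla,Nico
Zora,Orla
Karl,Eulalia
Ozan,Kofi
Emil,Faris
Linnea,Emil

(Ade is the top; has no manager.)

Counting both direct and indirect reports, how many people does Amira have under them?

4

Amira directly manages Nadia, Mateo, Ines, Sam. Nadia has no reports. Mateo has no reports. Ines has no reports. Sam has no reports. So Amira's organization is 4 direct reports plus everyone under them: 1 + 1 + 1 + 1 = 4.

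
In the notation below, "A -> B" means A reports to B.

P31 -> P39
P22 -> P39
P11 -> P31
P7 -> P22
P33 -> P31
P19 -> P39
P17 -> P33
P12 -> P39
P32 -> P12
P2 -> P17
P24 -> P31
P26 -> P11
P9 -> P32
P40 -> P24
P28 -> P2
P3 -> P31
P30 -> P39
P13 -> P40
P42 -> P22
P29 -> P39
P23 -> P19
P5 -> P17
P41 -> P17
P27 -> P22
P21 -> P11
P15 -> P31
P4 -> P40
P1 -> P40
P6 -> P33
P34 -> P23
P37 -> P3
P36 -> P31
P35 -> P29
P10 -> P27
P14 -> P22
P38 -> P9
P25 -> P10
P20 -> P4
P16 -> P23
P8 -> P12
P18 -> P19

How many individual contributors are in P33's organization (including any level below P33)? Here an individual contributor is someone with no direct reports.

The people in P33's organization with no one reporting to them are P6, P41, P5, P28. That is 4.

4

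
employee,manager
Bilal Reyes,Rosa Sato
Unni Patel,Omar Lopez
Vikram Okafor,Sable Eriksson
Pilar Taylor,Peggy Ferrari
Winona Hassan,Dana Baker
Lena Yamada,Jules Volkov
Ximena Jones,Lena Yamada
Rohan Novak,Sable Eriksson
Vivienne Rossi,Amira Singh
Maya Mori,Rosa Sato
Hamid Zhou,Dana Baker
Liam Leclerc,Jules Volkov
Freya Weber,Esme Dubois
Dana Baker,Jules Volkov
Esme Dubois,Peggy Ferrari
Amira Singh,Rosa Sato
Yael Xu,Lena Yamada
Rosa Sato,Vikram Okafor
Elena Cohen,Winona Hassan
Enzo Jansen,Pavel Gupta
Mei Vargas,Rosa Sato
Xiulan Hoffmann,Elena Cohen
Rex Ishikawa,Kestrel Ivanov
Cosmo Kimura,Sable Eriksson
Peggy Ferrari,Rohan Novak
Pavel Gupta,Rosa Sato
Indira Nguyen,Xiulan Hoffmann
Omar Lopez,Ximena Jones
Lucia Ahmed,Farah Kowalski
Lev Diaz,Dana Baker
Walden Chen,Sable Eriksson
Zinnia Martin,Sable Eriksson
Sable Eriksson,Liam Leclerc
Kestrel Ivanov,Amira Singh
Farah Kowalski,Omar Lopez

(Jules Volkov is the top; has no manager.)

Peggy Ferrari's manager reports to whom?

Peggy Ferrari reports to Rohan Novak, and Rohan Novak reports to Sable Eriksson. So Peggy Ferrari's skip-level manager is Sable Eriksson.

Sable Eriksson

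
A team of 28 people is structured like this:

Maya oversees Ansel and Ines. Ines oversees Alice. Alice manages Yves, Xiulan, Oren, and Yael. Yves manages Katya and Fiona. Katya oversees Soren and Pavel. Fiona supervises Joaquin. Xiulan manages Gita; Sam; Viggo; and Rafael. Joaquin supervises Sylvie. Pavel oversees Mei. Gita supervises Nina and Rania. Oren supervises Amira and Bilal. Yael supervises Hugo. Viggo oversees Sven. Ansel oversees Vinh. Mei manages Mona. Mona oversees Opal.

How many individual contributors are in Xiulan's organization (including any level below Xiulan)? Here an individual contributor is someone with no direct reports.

5

The people in Xiulan's organization with no one reporting to them are Rafael, Sven, Sam, Rania, Nina. That is 5.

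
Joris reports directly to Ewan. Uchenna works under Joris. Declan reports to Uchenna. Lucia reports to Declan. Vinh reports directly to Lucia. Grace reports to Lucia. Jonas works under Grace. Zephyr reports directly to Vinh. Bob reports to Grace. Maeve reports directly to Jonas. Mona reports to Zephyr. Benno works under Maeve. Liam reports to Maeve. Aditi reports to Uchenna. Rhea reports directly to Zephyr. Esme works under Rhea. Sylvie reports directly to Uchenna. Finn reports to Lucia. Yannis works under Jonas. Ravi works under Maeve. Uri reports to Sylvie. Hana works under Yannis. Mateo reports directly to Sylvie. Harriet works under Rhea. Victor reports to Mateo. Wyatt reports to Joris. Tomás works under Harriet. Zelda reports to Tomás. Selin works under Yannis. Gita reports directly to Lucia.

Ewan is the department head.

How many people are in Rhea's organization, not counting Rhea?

4

Rhea directly manages Esme, Harriet. Esme has no reports. Under Harriet: Tomás, Zelda (2). So Rhea's organization is 2 direct reports plus everyone under them: 1 + 3 = 4.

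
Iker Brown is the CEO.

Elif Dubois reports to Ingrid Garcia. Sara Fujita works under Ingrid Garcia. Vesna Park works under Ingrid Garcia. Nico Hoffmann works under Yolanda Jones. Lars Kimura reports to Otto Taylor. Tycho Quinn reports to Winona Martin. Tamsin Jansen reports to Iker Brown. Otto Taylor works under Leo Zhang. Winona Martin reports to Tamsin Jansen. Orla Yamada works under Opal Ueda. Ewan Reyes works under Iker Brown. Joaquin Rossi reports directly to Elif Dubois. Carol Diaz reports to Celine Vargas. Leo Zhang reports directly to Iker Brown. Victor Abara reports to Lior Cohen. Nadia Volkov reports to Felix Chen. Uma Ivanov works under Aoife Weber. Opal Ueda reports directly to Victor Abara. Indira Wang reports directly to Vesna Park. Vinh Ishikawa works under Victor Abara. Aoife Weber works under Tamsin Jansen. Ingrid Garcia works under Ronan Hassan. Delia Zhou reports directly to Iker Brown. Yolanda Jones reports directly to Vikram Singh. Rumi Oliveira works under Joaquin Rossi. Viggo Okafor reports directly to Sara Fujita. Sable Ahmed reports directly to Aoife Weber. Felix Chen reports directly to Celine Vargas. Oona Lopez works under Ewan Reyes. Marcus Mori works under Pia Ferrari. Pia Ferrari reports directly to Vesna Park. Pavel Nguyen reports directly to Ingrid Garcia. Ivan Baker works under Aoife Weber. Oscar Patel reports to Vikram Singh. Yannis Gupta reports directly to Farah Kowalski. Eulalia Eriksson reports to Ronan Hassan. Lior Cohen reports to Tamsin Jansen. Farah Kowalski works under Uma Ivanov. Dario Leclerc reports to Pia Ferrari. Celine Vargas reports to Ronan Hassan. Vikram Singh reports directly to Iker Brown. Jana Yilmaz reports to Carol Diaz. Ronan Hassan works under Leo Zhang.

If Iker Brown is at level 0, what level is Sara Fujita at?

4

Chain from Sara Fujita up to Iker Brown: Sara Fujita → Ingrid Garcia → Ronan Hassan → Leo Zhang → Iker Brown. That is 4 steps up, so Sara Fujita is 4 levels below Iker Brown.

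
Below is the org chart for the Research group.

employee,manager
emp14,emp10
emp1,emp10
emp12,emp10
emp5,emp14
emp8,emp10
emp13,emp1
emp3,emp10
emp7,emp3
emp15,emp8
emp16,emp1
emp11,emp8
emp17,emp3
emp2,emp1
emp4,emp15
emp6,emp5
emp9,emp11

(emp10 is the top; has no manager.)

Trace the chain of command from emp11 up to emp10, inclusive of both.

emp11 reports to emp8. emp8 reports to emp10. emp10 is at the top.

emp11 -> emp8 -> emp10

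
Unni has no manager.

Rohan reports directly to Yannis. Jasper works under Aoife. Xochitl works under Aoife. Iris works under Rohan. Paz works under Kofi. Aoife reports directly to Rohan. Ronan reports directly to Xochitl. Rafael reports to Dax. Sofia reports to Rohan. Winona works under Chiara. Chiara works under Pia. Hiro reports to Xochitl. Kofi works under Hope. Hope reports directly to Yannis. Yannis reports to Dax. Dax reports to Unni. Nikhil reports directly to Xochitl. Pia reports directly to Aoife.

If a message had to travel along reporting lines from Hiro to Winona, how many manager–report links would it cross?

Hiro is 2 levels below Aoife, and Winona is 3 levels below Aoife (their lowest common manager). The shortest path runs up from Hiro to Aoife and back down to Winona: 2 + 3 = 5 links.

5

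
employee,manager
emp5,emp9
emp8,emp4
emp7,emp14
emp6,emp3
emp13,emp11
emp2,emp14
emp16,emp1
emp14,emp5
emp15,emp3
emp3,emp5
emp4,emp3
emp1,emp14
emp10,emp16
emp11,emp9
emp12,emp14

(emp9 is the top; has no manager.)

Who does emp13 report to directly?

emp11

emp13 reports directly to emp11.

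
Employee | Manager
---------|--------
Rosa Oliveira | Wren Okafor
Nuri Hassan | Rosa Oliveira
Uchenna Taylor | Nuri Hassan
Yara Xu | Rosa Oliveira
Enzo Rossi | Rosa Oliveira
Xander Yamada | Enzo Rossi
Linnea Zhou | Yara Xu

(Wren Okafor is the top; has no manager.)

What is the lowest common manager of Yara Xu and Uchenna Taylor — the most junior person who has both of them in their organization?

Yara Xu's chain of managers is Rosa Oliveira, Wren Okafor. Uchenna Taylor's chain of managers is Nuri Hassan, Rosa Oliveira, Wren Okafor. The first manager that appears in both chains is Rosa Oliveira.

Rosa Oliveira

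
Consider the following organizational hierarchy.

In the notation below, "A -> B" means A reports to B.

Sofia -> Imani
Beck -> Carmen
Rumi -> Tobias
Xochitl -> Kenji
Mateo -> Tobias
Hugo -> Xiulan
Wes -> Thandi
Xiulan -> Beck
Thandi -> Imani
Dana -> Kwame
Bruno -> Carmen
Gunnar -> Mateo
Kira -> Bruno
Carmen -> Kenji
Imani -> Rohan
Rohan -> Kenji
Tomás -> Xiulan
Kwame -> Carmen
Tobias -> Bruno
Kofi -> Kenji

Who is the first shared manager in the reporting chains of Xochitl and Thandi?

Xochitl's chain of managers is Kenji. Thandi's chain of managers is Imani, Rohan, Kenji. The first manager that appears in both chains is Kenji.

Kenji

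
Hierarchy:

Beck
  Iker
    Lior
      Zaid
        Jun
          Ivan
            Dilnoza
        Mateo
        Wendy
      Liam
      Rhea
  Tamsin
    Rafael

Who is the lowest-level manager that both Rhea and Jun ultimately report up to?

Rhea's chain of managers is Lior, Iker, Beck. Jun's chain of managers is Zaid, Lior, Iker, Beck. The first manager that appears in both chains is Lior.

Lior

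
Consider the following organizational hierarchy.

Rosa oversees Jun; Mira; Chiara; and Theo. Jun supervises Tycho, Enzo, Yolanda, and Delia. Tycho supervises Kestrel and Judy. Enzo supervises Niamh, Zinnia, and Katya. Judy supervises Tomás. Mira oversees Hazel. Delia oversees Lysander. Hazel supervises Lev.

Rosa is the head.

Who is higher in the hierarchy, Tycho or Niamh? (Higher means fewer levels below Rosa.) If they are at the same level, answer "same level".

Tycho is 2 levels below Rosa; Niamh is 3. Tycho is higher.

Tycho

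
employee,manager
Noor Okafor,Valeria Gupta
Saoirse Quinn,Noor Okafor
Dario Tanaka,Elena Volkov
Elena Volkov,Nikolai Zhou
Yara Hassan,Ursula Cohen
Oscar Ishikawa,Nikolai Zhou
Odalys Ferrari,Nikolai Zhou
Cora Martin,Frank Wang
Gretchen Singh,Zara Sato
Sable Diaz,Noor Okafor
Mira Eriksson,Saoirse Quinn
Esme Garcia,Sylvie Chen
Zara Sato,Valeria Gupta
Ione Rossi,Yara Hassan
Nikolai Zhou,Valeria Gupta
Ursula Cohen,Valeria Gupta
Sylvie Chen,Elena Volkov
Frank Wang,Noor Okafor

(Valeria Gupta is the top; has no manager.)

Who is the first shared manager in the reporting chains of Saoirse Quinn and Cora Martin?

Saoirse Quinn's chain of managers is Noor Okafor, Valeria Gupta. Cora Martin's chain of managers is Frank Wang, Noor Okafor, Valeria Gupta. The first manager that appears in both chains is Noor Okafor.

Noor Okafor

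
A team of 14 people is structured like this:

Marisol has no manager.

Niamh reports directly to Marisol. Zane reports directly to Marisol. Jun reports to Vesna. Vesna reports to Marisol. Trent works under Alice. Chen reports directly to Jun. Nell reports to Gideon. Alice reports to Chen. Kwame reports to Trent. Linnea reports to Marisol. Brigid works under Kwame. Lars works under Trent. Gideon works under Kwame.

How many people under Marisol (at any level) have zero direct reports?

6

The people in Marisol's organization with no one reporting to them are Linnea, Niamh, Zane, Lars, Brigid, Nell. That is 6.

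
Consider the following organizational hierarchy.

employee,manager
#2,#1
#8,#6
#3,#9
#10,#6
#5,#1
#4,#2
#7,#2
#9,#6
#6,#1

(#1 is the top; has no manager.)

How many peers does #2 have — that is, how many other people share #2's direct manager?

#2 reports to #1. #1's other direct reports are #6, #5 — 2 peers.

2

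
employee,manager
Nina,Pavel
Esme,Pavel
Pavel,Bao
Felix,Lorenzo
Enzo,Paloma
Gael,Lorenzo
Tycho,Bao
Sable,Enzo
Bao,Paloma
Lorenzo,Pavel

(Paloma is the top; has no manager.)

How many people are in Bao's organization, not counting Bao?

Bao directly manages Pavel, Tycho. Under Pavel: Nina, Esme, Lorenzo, Gael, Felix (5). Tycho has no reports. So Bao's organization is 2 direct reports plus everyone under them: 6 + 1 = 7.

7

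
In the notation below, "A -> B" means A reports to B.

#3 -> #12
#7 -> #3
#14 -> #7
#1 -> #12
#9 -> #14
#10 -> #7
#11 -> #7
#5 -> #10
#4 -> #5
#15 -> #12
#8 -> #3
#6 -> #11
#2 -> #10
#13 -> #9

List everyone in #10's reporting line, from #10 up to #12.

#10 -> #7 -> #3 -> #12

#10 reports to #7. #7 reports to #3. #3 reports to #12. #12 is at the top.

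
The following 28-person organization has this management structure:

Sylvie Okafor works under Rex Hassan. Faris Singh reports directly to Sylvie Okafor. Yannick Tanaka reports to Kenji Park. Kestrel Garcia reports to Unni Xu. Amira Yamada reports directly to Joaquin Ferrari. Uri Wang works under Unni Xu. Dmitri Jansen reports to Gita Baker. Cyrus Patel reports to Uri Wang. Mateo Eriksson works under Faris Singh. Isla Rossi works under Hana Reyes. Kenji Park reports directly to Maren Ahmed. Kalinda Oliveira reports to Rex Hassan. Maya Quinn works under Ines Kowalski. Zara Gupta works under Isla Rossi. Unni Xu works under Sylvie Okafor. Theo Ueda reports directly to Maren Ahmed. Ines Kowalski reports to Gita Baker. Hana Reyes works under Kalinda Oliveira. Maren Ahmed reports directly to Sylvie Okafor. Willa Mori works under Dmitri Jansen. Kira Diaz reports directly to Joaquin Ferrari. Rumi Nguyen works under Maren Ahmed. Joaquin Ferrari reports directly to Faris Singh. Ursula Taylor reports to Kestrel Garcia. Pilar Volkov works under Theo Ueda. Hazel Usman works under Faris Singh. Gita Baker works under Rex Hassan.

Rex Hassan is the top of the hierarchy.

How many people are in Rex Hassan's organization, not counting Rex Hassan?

27

Rex Hassan directly manages Sylvie Okafor, Kalinda Oliveira, Gita Baker. Under Sylvie Okafor: Faris Singh, Hazel Usman, Mateo Eriksson, Joaquin Ferrari, Amira Yamada, Kira Diaz, Unni Xu, Uri Wang, Cyrus Patel, Kestrel Garcia, Ursula Taylor, Maren Ahmed, Theo Ueda, Pilar Volkov, Rumi Nguyen, Kenji Park, Yannick Tanaka (17). Under Kalinda Oliveira: Hana Reyes, Isla Rossi, Zara Gupta (3). Under Gita Baker: Ines Kowalski, Maya Quinn, Dmitri Jansen, Willa Mori (4). So Rex Hassan's organization is 3 direct reports plus everyone under them: 18 + 4 + 5 = 27.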